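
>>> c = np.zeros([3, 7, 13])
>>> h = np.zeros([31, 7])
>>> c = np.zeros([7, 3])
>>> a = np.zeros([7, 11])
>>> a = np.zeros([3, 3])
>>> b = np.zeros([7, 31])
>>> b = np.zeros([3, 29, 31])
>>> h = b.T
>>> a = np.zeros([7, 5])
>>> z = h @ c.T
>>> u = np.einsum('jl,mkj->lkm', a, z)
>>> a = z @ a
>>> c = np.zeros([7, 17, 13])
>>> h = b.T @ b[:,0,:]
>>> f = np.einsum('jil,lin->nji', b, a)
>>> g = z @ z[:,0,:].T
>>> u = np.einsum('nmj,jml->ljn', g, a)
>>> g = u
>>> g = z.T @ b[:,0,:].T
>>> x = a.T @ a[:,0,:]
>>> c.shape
(7, 17, 13)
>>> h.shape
(31, 29, 31)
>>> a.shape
(31, 29, 5)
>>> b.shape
(3, 29, 31)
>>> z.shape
(31, 29, 7)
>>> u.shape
(5, 31, 31)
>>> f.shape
(5, 3, 29)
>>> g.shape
(7, 29, 3)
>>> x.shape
(5, 29, 5)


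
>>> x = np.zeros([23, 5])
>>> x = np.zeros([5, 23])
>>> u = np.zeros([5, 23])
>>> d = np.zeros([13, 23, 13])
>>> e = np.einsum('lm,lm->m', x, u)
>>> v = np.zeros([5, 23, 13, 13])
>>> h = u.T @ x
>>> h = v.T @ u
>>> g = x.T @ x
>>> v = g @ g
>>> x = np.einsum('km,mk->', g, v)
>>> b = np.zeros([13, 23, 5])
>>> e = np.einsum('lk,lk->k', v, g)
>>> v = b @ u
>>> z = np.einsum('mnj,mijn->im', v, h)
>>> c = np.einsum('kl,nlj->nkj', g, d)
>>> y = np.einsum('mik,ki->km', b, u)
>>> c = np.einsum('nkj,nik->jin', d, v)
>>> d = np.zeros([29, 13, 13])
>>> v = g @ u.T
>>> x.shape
()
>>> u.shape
(5, 23)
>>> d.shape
(29, 13, 13)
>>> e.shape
(23,)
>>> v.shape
(23, 5)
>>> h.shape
(13, 13, 23, 23)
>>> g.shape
(23, 23)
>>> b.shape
(13, 23, 5)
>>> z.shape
(13, 13)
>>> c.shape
(13, 23, 13)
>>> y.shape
(5, 13)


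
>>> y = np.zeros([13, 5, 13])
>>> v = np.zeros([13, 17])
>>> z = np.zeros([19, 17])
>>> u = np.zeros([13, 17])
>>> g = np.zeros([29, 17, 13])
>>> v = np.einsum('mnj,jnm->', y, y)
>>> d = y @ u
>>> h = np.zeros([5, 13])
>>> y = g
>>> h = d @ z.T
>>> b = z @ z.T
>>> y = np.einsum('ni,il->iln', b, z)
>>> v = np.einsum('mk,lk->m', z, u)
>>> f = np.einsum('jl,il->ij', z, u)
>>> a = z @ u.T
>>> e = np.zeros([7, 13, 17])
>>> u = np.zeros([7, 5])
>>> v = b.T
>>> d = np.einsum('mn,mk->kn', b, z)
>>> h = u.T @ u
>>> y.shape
(19, 17, 19)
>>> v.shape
(19, 19)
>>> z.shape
(19, 17)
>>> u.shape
(7, 5)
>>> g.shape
(29, 17, 13)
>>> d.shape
(17, 19)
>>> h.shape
(5, 5)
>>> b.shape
(19, 19)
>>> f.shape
(13, 19)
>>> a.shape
(19, 13)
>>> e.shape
(7, 13, 17)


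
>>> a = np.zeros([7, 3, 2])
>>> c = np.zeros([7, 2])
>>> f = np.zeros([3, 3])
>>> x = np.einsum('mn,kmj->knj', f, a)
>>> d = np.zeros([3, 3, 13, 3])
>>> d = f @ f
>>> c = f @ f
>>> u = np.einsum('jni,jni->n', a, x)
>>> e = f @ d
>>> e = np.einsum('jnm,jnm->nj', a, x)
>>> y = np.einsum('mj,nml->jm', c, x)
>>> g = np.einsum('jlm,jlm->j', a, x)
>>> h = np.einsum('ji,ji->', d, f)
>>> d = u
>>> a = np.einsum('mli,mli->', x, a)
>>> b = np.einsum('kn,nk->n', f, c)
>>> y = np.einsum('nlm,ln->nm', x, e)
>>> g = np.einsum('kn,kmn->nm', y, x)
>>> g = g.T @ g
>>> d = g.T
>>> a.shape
()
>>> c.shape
(3, 3)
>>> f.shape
(3, 3)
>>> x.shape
(7, 3, 2)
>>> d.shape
(3, 3)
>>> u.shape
(3,)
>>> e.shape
(3, 7)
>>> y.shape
(7, 2)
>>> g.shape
(3, 3)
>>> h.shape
()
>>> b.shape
(3,)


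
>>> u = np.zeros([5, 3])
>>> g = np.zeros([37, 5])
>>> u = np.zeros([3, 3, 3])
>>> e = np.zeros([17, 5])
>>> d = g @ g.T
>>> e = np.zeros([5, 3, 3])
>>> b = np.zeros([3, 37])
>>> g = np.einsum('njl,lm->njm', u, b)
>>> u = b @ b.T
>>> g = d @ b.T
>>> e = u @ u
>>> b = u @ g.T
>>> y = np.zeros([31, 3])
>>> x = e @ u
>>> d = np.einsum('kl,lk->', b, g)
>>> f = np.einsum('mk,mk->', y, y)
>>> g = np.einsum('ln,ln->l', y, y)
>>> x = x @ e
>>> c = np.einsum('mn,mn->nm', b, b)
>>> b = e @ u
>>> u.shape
(3, 3)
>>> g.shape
(31,)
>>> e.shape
(3, 3)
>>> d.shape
()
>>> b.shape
(3, 3)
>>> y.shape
(31, 3)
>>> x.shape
(3, 3)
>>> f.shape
()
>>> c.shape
(37, 3)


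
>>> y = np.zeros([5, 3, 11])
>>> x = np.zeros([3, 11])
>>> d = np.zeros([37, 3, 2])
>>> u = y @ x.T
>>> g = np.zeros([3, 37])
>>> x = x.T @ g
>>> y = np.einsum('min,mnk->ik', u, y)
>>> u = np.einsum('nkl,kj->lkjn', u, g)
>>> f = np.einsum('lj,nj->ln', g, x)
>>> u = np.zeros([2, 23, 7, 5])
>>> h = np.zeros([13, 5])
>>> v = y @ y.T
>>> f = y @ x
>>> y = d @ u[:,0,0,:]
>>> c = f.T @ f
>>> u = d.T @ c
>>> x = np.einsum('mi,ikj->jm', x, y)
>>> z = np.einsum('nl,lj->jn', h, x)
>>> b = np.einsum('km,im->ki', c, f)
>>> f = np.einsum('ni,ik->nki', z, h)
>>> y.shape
(37, 3, 5)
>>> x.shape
(5, 11)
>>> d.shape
(37, 3, 2)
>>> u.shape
(2, 3, 37)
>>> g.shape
(3, 37)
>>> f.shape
(11, 5, 13)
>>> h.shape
(13, 5)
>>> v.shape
(3, 3)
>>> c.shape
(37, 37)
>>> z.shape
(11, 13)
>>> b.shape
(37, 3)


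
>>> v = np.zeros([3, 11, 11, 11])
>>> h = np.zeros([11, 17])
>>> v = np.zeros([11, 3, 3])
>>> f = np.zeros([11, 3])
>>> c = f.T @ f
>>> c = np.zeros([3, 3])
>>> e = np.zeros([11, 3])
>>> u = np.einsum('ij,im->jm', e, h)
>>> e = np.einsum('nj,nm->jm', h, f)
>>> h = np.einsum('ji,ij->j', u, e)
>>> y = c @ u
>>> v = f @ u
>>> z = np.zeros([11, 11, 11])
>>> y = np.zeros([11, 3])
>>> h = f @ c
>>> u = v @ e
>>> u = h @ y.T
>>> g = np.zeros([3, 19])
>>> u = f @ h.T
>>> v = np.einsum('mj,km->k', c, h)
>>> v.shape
(11,)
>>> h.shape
(11, 3)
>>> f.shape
(11, 3)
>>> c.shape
(3, 3)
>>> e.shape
(17, 3)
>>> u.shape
(11, 11)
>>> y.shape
(11, 3)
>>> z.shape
(11, 11, 11)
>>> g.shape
(3, 19)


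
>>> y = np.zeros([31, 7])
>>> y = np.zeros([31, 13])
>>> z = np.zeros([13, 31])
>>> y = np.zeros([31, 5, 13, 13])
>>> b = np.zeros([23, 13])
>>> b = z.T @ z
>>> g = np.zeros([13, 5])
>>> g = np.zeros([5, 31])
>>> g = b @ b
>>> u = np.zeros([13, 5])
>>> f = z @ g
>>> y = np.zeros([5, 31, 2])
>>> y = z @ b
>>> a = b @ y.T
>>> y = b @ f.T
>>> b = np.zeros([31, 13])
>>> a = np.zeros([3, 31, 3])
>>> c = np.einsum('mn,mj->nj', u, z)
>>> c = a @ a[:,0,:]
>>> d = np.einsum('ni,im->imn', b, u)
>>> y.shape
(31, 13)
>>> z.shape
(13, 31)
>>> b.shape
(31, 13)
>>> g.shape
(31, 31)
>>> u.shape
(13, 5)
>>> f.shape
(13, 31)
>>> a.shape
(3, 31, 3)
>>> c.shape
(3, 31, 3)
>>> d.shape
(13, 5, 31)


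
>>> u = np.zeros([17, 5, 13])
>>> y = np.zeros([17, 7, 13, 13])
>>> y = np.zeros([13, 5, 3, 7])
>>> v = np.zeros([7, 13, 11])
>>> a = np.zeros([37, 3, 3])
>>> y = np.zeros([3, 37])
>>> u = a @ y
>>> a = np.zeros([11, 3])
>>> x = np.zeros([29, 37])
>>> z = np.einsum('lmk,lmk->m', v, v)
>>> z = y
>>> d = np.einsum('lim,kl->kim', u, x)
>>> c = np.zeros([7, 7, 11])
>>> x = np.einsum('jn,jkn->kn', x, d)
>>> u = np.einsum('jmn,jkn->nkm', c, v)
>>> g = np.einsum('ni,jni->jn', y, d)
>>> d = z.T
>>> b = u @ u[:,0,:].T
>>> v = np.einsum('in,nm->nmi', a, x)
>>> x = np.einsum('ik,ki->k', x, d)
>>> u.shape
(11, 13, 7)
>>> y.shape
(3, 37)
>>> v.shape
(3, 37, 11)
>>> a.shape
(11, 3)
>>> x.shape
(37,)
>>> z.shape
(3, 37)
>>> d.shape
(37, 3)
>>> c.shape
(7, 7, 11)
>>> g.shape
(29, 3)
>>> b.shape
(11, 13, 11)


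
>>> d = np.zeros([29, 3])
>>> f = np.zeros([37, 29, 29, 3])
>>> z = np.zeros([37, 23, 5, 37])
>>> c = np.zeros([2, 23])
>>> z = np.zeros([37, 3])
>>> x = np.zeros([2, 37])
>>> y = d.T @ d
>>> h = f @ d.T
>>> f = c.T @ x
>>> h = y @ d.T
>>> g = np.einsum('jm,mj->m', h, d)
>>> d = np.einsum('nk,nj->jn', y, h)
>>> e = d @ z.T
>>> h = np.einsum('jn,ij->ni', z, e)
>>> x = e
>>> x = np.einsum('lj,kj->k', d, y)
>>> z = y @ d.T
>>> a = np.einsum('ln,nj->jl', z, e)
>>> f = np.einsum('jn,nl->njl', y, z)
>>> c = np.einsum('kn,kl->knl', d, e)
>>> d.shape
(29, 3)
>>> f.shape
(3, 3, 29)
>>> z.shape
(3, 29)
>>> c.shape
(29, 3, 37)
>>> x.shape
(3,)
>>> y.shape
(3, 3)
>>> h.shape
(3, 29)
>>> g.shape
(29,)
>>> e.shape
(29, 37)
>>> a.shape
(37, 3)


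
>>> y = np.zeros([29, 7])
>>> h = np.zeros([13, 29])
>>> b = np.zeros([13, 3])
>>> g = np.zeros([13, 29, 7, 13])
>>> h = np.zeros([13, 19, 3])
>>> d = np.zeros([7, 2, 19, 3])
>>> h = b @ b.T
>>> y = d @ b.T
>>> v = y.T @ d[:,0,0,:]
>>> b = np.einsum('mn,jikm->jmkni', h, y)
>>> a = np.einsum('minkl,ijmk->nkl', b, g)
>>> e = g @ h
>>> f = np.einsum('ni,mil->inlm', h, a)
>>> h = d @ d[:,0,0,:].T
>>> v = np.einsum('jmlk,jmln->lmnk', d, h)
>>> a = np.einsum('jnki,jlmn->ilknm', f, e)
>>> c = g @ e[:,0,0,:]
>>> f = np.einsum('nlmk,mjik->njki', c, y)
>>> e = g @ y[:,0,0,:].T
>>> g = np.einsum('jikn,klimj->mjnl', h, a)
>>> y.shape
(7, 2, 19, 13)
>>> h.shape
(7, 2, 19, 7)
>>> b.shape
(7, 13, 19, 13, 2)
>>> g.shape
(13, 7, 7, 29)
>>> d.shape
(7, 2, 19, 3)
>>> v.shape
(19, 2, 7, 3)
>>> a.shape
(19, 29, 2, 13, 7)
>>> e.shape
(13, 29, 7, 7)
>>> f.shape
(13, 2, 13, 19)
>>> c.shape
(13, 29, 7, 13)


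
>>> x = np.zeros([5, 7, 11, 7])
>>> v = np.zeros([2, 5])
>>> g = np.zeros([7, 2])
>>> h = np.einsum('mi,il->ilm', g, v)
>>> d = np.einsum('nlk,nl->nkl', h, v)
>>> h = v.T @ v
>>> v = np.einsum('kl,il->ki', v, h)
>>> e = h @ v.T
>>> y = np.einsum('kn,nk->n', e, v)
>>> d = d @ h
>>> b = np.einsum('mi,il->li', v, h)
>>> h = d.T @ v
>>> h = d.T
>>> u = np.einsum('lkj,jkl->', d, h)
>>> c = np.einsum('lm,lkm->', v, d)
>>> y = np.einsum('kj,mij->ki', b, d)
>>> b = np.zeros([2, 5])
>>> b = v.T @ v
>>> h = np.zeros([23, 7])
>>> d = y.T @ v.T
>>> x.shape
(5, 7, 11, 7)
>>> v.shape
(2, 5)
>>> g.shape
(7, 2)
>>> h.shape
(23, 7)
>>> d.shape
(7, 2)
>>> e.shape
(5, 2)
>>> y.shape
(5, 7)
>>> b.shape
(5, 5)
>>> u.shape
()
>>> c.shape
()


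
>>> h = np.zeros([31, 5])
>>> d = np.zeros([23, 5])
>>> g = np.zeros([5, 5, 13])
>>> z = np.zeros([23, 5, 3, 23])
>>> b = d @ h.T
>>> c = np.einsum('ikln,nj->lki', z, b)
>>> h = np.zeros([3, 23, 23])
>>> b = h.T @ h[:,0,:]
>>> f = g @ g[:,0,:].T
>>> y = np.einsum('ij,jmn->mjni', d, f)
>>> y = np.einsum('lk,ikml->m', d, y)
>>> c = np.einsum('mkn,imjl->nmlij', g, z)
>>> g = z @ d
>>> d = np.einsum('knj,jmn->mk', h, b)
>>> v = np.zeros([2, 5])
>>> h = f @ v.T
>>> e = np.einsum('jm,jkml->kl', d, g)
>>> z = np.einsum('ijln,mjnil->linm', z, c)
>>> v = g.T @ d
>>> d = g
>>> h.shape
(5, 5, 2)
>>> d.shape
(23, 5, 3, 5)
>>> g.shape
(23, 5, 3, 5)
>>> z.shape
(3, 23, 23, 13)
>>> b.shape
(23, 23, 23)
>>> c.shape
(13, 5, 23, 23, 3)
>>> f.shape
(5, 5, 5)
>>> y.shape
(5,)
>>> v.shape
(5, 3, 5, 3)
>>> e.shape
(5, 5)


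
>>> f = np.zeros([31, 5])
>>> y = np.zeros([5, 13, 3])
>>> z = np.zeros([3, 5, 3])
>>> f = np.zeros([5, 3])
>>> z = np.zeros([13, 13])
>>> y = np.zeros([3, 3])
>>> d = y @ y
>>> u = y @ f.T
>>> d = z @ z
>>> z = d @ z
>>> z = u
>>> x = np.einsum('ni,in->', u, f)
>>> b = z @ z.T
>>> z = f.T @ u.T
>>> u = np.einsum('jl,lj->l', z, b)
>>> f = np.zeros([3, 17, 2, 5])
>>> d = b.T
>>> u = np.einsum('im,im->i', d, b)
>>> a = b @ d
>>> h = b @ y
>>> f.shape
(3, 17, 2, 5)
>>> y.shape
(3, 3)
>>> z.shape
(3, 3)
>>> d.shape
(3, 3)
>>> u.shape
(3,)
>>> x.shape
()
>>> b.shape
(3, 3)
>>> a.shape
(3, 3)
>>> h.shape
(3, 3)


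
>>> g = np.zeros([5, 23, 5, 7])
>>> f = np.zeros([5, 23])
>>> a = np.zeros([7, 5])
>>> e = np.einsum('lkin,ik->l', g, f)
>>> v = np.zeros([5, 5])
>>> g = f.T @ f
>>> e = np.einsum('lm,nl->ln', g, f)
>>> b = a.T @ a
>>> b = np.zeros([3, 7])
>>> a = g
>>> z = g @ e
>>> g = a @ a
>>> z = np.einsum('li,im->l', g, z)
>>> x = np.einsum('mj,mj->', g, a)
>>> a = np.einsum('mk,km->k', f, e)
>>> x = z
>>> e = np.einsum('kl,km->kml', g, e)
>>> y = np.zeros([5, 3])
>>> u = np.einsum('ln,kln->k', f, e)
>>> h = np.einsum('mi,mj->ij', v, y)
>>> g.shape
(23, 23)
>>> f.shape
(5, 23)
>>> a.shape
(23,)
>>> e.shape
(23, 5, 23)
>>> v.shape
(5, 5)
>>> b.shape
(3, 7)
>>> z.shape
(23,)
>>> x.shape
(23,)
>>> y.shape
(5, 3)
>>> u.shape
(23,)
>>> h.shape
(5, 3)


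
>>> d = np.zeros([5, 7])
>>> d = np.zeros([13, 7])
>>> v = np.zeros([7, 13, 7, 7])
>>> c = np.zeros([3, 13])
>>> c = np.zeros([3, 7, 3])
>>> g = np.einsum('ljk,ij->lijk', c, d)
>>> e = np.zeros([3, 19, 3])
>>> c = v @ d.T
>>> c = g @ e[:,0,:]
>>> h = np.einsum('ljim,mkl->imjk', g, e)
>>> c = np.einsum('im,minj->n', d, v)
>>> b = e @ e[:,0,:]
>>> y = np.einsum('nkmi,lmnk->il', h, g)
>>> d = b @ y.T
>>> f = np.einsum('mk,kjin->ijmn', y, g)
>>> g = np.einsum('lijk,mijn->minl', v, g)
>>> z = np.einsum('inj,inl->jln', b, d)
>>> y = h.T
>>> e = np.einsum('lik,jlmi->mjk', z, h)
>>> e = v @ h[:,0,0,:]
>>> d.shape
(3, 19, 19)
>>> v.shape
(7, 13, 7, 7)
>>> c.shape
(7,)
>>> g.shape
(3, 13, 3, 7)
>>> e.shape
(7, 13, 7, 19)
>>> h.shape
(7, 3, 13, 19)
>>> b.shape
(3, 19, 3)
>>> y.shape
(19, 13, 3, 7)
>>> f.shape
(7, 13, 19, 3)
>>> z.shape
(3, 19, 19)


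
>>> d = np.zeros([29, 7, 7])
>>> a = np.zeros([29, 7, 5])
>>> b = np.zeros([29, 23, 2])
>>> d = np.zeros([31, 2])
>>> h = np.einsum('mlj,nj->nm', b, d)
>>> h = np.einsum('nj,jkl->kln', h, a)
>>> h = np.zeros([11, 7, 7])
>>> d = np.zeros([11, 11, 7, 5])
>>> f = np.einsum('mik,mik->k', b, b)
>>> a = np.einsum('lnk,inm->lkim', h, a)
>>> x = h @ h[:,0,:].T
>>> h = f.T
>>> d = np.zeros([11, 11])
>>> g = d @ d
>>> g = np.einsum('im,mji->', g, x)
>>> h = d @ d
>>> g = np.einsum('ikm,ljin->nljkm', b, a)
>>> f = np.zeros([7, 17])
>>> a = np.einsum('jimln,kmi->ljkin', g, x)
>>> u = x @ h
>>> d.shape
(11, 11)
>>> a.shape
(23, 5, 11, 11, 2)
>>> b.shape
(29, 23, 2)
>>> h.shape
(11, 11)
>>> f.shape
(7, 17)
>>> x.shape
(11, 7, 11)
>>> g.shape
(5, 11, 7, 23, 2)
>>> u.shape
(11, 7, 11)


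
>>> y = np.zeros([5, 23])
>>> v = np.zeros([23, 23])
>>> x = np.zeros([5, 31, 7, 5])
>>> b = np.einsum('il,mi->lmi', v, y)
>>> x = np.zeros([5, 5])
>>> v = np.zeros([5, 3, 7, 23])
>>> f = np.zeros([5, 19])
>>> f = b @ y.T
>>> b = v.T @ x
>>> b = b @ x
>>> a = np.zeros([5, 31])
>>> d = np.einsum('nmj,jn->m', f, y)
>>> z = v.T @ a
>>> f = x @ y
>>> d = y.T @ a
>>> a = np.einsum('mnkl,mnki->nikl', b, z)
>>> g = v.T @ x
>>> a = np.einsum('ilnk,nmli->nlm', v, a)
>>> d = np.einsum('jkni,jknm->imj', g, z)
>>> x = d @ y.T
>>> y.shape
(5, 23)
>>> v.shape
(5, 3, 7, 23)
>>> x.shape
(5, 31, 5)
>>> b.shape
(23, 7, 3, 5)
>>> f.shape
(5, 23)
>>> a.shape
(7, 3, 31)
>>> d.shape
(5, 31, 23)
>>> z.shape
(23, 7, 3, 31)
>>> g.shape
(23, 7, 3, 5)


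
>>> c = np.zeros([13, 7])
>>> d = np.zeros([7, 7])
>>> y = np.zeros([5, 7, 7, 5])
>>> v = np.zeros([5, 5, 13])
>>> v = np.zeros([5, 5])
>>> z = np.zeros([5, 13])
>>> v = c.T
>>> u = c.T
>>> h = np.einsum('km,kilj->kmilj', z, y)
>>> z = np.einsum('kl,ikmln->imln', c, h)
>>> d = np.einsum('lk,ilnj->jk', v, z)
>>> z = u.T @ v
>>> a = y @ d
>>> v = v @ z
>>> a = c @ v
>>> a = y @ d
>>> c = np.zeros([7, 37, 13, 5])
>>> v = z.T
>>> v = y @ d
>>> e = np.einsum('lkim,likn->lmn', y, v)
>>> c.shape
(7, 37, 13, 5)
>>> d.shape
(5, 13)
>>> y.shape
(5, 7, 7, 5)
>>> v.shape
(5, 7, 7, 13)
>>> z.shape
(13, 13)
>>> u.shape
(7, 13)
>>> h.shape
(5, 13, 7, 7, 5)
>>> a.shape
(5, 7, 7, 13)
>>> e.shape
(5, 5, 13)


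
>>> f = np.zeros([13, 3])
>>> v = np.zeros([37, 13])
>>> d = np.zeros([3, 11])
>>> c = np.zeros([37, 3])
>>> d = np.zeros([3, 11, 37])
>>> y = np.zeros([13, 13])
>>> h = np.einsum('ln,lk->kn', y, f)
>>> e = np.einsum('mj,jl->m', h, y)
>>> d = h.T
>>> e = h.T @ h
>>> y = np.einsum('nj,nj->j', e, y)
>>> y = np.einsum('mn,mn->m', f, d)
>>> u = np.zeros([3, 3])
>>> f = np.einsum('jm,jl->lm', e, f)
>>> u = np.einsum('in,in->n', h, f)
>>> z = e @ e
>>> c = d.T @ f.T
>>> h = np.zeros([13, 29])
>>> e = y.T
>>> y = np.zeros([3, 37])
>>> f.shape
(3, 13)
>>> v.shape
(37, 13)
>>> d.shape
(13, 3)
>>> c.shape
(3, 3)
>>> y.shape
(3, 37)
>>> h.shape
(13, 29)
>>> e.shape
(13,)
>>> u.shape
(13,)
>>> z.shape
(13, 13)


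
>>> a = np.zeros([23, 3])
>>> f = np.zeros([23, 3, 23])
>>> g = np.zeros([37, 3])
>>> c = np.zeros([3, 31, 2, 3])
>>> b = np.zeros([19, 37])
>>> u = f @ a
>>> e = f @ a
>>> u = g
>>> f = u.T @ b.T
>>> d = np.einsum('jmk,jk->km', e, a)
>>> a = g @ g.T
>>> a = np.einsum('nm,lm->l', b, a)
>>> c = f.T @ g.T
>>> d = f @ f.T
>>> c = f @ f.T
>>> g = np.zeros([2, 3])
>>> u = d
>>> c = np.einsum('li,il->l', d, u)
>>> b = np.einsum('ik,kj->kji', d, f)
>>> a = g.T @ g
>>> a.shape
(3, 3)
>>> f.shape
(3, 19)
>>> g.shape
(2, 3)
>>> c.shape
(3,)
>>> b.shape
(3, 19, 3)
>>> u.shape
(3, 3)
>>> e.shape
(23, 3, 3)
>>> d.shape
(3, 3)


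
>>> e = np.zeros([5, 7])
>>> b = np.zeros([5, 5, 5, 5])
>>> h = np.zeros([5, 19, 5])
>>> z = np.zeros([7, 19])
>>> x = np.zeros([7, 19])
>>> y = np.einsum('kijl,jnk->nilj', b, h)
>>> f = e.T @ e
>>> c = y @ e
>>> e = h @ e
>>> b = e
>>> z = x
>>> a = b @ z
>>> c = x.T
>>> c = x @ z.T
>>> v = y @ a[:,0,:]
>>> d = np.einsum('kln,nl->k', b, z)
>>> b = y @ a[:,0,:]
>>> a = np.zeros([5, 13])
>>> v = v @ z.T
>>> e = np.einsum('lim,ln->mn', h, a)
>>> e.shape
(5, 13)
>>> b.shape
(19, 5, 5, 19)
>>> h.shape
(5, 19, 5)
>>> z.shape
(7, 19)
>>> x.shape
(7, 19)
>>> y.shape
(19, 5, 5, 5)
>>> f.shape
(7, 7)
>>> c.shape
(7, 7)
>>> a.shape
(5, 13)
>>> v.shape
(19, 5, 5, 7)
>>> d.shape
(5,)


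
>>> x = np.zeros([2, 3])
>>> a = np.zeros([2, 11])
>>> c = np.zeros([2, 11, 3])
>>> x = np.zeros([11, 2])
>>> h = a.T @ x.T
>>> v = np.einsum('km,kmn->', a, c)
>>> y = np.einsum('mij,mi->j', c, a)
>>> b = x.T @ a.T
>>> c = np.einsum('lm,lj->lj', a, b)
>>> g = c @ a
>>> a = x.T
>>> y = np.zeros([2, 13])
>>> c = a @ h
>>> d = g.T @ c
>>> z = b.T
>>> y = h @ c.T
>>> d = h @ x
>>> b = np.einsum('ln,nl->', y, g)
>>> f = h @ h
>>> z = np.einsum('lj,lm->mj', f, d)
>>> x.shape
(11, 2)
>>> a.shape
(2, 11)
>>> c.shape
(2, 11)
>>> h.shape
(11, 11)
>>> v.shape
()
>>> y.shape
(11, 2)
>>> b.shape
()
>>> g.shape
(2, 11)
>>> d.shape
(11, 2)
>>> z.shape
(2, 11)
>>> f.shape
(11, 11)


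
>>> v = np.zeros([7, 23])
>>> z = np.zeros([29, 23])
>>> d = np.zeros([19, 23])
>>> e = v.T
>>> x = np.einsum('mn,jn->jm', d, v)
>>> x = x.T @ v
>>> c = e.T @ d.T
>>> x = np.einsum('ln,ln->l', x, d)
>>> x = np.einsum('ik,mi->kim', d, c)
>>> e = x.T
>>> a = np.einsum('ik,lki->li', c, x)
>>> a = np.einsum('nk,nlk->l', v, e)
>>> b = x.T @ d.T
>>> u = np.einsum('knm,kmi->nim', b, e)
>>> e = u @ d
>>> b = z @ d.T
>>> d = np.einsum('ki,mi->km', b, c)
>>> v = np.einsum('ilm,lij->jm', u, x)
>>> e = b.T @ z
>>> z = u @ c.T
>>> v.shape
(7, 19)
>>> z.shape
(19, 23, 7)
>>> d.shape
(29, 7)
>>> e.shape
(19, 23)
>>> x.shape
(23, 19, 7)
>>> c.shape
(7, 19)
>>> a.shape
(19,)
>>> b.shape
(29, 19)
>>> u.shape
(19, 23, 19)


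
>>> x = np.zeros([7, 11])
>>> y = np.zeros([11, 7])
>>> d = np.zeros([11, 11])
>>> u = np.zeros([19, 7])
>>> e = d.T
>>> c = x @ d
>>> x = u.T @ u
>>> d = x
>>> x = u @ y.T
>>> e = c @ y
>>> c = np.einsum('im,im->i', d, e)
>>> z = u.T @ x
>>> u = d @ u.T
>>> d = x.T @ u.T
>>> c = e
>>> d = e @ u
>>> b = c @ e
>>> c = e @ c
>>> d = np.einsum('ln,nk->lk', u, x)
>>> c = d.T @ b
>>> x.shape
(19, 11)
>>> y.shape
(11, 7)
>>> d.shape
(7, 11)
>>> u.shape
(7, 19)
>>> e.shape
(7, 7)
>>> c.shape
(11, 7)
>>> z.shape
(7, 11)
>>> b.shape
(7, 7)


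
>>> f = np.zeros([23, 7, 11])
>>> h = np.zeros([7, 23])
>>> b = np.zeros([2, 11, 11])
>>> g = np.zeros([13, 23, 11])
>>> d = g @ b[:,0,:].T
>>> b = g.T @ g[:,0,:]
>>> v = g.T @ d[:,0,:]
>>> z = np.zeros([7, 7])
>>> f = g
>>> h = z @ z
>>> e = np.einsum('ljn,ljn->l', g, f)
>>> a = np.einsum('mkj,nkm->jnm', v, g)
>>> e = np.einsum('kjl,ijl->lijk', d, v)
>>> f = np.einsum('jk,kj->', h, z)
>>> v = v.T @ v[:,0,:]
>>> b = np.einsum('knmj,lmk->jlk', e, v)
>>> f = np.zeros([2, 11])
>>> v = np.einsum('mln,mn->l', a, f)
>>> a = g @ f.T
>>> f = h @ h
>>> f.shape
(7, 7)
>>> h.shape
(7, 7)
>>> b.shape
(13, 2, 2)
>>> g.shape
(13, 23, 11)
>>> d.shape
(13, 23, 2)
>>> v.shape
(13,)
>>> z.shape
(7, 7)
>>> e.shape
(2, 11, 23, 13)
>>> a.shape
(13, 23, 2)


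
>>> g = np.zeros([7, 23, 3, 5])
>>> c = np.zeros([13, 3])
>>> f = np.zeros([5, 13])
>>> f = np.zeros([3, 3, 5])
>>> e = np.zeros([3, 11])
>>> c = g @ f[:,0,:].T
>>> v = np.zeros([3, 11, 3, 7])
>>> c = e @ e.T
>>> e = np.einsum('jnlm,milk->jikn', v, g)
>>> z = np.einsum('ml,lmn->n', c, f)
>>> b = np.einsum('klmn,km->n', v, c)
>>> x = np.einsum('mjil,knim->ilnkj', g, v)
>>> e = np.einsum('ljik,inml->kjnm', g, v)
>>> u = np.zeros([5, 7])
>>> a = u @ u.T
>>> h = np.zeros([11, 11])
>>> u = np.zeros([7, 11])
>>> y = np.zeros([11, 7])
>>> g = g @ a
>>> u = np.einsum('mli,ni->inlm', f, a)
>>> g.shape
(7, 23, 3, 5)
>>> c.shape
(3, 3)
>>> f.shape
(3, 3, 5)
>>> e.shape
(5, 23, 11, 3)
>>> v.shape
(3, 11, 3, 7)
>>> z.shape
(5,)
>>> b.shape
(7,)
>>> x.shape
(3, 5, 11, 3, 23)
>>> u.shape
(5, 5, 3, 3)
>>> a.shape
(5, 5)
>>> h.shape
(11, 11)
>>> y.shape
(11, 7)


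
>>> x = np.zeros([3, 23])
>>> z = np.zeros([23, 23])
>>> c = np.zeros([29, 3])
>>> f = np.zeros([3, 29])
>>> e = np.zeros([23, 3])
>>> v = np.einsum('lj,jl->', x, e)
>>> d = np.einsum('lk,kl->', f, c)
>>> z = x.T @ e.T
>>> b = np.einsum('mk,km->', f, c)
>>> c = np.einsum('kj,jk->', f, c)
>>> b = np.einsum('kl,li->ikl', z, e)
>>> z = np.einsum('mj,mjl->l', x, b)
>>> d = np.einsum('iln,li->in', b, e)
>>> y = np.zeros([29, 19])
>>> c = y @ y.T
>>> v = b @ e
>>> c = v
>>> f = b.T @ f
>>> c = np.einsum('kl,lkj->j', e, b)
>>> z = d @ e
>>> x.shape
(3, 23)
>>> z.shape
(3, 3)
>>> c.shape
(23,)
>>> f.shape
(23, 23, 29)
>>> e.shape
(23, 3)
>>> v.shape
(3, 23, 3)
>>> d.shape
(3, 23)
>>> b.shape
(3, 23, 23)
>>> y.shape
(29, 19)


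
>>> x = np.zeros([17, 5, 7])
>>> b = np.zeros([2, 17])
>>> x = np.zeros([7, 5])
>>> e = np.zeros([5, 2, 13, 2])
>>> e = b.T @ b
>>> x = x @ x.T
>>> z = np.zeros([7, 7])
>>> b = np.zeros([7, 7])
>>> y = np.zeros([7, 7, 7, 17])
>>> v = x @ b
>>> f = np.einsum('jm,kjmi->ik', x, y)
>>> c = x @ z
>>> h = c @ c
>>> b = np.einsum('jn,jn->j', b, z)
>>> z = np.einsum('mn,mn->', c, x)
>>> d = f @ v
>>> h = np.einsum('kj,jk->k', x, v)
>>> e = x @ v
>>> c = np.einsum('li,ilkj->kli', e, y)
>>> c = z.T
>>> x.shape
(7, 7)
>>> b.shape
(7,)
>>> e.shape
(7, 7)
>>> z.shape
()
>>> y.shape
(7, 7, 7, 17)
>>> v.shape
(7, 7)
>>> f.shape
(17, 7)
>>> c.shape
()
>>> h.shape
(7,)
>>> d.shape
(17, 7)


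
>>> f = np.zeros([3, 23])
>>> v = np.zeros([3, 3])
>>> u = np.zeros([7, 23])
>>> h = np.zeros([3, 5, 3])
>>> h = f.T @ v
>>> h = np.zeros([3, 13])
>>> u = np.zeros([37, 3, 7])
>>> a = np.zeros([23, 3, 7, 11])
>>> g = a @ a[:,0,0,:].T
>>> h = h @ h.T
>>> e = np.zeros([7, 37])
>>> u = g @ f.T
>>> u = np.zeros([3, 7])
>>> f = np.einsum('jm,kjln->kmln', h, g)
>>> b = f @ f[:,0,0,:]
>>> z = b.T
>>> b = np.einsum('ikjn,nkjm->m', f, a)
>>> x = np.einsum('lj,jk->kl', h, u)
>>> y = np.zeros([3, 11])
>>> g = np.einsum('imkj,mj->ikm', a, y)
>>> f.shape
(23, 3, 7, 23)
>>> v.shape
(3, 3)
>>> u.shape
(3, 7)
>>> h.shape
(3, 3)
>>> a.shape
(23, 3, 7, 11)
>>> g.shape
(23, 7, 3)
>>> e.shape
(7, 37)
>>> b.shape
(11,)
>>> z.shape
(23, 7, 3, 23)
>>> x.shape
(7, 3)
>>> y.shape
(3, 11)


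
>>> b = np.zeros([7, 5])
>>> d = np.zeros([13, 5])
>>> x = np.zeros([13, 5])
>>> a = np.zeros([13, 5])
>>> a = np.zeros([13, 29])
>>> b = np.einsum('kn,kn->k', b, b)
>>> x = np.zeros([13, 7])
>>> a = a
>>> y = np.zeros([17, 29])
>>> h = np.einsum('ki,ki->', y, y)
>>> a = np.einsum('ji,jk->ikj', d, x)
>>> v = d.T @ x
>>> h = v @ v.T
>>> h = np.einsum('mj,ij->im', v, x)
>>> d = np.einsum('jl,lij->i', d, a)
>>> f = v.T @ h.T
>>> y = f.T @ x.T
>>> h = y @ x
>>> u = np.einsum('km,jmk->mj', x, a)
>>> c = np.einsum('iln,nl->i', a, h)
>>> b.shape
(7,)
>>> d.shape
(7,)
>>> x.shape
(13, 7)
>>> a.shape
(5, 7, 13)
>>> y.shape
(13, 13)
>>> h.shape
(13, 7)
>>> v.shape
(5, 7)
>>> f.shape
(7, 13)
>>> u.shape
(7, 5)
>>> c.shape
(5,)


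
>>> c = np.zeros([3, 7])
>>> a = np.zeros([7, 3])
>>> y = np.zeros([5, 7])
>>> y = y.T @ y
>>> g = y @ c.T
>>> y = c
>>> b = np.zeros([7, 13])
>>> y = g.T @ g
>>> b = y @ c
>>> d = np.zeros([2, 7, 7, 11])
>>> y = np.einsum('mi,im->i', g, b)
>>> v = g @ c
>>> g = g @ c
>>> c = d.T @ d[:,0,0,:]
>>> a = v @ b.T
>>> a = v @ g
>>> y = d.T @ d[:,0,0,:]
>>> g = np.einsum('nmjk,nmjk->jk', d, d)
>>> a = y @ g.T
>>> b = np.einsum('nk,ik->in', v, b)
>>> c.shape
(11, 7, 7, 11)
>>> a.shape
(11, 7, 7, 7)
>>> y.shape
(11, 7, 7, 11)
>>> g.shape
(7, 11)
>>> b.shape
(3, 7)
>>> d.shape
(2, 7, 7, 11)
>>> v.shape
(7, 7)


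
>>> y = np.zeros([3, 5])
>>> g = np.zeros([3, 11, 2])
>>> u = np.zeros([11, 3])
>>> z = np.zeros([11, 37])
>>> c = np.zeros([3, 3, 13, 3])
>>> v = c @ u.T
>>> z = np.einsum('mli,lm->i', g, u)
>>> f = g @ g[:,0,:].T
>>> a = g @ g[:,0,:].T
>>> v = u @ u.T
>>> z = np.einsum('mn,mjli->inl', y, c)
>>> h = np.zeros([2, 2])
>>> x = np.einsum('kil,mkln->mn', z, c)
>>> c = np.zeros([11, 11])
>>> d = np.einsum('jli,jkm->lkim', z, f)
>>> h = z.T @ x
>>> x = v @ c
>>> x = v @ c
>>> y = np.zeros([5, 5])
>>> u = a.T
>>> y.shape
(5, 5)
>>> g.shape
(3, 11, 2)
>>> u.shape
(3, 11, 3)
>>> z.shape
(3, 5, 13)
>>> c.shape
(11, 11)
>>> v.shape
(11, 11)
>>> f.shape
(3, 11, 3)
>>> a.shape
(3, 11, 3)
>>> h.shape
(13, 5, 3)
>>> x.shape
(11, 11)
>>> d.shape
(5, 11, 13, 3)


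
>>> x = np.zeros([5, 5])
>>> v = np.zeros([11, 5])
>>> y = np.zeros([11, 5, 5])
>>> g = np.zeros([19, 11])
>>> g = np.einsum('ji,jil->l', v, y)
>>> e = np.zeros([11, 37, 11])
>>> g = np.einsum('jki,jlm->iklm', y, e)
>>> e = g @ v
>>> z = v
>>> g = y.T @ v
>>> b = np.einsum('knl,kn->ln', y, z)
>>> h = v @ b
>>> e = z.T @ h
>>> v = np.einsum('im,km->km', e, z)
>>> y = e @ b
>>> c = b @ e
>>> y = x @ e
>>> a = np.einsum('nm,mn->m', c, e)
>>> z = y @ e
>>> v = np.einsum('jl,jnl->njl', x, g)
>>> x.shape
(5, 5)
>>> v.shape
(5, 5, 5)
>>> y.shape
(5, 5)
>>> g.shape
(5, 5, 5)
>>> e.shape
(5, 5)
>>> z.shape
(5, 5)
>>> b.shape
(5, 5)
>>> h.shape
(11, 5)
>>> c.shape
(5, 5)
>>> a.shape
(5,)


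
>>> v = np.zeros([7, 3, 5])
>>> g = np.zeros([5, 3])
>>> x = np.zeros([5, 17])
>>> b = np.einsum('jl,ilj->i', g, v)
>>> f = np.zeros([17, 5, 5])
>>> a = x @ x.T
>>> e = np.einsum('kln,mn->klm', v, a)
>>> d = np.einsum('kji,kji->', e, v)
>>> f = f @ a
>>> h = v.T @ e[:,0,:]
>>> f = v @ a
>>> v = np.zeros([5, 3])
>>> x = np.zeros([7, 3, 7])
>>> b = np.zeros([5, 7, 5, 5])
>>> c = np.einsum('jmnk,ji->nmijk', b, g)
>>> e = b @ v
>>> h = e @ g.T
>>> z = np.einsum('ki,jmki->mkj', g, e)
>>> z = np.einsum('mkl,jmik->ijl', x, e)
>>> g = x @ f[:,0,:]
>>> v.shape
(5, 3)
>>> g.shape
(7, 3, 5)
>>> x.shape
(7, 3, 7)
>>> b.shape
(5, 7, 5, 5)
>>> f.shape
(7, 3, 5)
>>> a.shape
(5, 5)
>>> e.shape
(5, 7, 5, 3)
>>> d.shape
()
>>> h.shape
(5, 7, 5, 5)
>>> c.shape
(5, 7, 3, 5, 5)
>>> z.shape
(5, 5, 7)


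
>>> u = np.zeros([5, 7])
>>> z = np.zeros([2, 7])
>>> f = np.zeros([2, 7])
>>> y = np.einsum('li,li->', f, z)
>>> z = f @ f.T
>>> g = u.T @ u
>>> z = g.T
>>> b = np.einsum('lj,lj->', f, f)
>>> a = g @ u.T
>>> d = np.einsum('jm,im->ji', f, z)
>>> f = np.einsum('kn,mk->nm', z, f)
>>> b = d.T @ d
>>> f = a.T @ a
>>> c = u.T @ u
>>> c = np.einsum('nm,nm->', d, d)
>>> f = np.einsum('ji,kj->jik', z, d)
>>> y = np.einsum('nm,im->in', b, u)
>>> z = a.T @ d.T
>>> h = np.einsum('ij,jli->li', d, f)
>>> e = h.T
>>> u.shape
(5, 7)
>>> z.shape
(5, 2)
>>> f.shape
(7, 7, 2)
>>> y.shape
(5, 7)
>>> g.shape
(7, 7)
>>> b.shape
(7, 7)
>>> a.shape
(7, 5)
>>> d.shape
(2, 7)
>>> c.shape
()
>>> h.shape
(7, 2)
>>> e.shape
(2, 7)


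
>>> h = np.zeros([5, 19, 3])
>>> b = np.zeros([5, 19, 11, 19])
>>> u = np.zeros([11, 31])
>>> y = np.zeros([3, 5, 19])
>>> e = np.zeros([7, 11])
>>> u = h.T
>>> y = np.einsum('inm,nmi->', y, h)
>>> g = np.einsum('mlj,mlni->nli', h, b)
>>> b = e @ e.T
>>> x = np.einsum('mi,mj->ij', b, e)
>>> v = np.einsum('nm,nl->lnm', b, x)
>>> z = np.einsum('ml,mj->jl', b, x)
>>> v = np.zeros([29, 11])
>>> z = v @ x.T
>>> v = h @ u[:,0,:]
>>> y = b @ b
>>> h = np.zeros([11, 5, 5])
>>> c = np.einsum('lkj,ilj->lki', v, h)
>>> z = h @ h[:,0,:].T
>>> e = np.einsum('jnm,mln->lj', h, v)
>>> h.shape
(11, 5, 5)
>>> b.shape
(7, 7)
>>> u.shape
(3, 19, 5)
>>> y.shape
(7, 7)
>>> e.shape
(19, 11)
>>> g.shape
(11, 19, 19)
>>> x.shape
(7, 11)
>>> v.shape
(5, 19, 5)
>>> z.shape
(11, 5, 11)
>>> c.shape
(5, 19, 11)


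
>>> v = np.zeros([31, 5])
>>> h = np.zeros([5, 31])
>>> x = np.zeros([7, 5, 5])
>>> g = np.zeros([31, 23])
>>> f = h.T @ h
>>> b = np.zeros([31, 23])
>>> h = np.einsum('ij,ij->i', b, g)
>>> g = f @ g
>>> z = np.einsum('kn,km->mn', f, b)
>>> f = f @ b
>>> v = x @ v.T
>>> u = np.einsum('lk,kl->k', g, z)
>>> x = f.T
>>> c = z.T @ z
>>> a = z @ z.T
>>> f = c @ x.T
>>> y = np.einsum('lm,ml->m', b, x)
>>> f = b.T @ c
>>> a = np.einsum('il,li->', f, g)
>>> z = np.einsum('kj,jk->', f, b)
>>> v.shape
(7, 5, 31)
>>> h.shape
(31,)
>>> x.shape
(23, 31)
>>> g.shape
(31, 23)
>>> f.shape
(23, 31)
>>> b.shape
(31, 23)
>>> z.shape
()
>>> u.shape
(23,)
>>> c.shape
(31, 31)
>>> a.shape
()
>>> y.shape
(23,)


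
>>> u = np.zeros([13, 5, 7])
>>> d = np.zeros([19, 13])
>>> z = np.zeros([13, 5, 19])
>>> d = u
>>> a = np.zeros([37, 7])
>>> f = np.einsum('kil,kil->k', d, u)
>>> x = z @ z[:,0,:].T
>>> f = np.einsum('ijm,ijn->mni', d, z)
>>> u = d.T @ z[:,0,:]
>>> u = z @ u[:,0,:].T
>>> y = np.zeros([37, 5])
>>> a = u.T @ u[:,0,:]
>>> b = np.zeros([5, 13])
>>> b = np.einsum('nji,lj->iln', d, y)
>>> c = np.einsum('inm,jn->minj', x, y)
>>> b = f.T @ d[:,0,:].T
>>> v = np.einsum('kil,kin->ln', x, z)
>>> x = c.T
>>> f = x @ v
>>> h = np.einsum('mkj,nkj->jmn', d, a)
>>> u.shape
(13, 5, 7)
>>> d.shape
(13, 5, 7)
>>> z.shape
(13, 5, 19)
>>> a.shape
(7, 5, 7)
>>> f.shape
(37, 5, 13, 19)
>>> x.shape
(37, 5, 13, 13)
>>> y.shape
(37, 5)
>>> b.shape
(13, 19, 13)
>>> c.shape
(13, 13, 5, 37)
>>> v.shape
(13, 19)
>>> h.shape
(7, 13, 7)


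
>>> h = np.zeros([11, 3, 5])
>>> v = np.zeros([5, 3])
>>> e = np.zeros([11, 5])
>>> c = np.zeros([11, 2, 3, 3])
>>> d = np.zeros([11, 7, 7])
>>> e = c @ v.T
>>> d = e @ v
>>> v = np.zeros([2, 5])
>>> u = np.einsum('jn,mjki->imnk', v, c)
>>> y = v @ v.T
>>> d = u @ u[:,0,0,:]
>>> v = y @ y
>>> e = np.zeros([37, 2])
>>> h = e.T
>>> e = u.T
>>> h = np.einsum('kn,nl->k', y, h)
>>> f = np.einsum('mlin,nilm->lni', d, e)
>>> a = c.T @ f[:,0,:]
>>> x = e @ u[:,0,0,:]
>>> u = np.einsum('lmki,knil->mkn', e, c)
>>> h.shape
(2,)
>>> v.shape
(2, 2)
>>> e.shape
(3, 5, 11, 3)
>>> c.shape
(11, 2, 3, 3)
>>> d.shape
(3, 11, 5, 3)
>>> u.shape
(5, 11, 2)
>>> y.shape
(2, 2)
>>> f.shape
(11, 3, 5)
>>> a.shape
(3, 3, 2, 5)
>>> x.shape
(3, 5, 11, 3)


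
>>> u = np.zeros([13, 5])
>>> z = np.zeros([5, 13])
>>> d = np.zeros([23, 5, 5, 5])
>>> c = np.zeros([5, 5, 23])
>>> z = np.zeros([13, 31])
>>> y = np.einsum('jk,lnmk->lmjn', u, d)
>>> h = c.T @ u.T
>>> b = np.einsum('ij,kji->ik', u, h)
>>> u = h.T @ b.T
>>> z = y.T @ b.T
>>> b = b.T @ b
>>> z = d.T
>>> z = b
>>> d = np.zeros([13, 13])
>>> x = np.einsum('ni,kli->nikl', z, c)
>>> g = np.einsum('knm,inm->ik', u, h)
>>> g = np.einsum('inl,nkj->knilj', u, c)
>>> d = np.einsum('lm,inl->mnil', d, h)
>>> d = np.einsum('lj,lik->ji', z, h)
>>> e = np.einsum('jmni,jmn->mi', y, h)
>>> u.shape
(13, 5, 13)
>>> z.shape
(23, 23)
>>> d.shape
(23, 5)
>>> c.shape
(5, 5, 23)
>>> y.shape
(23, 5, 13, 5)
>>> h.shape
(23, 5, 13)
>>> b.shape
(23, 23)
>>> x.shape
(23, 23, 5, 5)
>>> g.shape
(5, 5, 13, 13, 23)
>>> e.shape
(5, 5)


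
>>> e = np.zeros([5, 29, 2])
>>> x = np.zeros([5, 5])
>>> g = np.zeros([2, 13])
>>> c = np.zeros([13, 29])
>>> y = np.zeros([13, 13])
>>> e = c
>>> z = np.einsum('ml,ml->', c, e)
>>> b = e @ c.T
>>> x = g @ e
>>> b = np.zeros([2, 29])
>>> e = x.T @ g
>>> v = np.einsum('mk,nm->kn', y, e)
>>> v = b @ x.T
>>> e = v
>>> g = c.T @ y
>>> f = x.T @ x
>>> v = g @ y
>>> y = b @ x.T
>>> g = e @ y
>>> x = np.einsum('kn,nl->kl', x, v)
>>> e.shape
(2, 2)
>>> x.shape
(2, 13)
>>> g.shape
(2, 2)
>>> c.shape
(13, 29)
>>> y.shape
(2, 2)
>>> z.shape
()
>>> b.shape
(2, 29)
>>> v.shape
(29, 13)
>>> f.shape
(29, 29)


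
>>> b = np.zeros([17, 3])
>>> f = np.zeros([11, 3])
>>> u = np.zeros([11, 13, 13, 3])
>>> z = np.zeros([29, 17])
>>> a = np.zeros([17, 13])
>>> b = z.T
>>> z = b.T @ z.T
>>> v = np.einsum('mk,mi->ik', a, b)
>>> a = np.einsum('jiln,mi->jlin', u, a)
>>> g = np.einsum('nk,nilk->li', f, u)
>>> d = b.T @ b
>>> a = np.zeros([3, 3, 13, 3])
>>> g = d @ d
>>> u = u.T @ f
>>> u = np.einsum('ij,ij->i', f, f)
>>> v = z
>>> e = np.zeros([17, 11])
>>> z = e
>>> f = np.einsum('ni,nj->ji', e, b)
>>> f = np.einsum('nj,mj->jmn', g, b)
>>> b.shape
(17, 29)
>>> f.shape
(29, 17, 29)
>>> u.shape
(11,)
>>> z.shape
(17, 11)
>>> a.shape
(3, 3, 13, 3)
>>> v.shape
(29, 29)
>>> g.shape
(29, 29)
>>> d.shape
(29, 29)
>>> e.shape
(17, 11)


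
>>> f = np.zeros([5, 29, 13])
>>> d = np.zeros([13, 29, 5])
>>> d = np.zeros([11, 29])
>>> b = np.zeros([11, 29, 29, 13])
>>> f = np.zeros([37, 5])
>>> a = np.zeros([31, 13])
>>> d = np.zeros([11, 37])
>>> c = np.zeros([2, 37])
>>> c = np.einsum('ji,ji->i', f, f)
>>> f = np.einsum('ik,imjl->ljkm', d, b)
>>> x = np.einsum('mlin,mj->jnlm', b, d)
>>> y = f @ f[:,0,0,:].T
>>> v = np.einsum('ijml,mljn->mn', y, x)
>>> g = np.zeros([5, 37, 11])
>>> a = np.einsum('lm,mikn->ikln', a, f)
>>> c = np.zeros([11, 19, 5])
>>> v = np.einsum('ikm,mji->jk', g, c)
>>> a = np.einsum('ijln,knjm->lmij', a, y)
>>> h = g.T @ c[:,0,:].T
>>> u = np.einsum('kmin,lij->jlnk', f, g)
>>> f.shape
(13, 29, 37, 29)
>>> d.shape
(11, 37)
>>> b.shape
(11, 29, 29, 13)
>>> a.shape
(31, 13, 29, 37)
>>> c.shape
(11, 19, 5)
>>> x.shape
(37, 13, 29, 11)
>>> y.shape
(13, 29, 37, 13)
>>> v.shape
(19, 37)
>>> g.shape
(5, 37, 11)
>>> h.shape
(11, 37, 11)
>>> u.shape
(11, 5, 29, 13)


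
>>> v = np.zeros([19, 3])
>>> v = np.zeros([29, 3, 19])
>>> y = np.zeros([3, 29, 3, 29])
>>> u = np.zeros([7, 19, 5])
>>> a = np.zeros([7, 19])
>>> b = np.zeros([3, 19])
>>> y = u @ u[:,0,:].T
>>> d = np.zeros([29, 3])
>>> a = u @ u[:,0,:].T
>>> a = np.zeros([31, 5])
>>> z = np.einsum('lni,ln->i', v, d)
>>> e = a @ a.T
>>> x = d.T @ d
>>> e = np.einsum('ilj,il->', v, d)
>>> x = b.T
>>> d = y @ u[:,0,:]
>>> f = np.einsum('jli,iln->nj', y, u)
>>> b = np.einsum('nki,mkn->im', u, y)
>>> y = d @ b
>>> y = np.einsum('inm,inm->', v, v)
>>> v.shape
(29, 3, 19)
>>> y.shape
()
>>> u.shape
(7, 19, 5)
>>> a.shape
(31, 5)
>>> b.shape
(5, 7)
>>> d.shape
(7, 19, 5)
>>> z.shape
(19,)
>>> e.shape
()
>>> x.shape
(19, 3)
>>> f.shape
(5, 7)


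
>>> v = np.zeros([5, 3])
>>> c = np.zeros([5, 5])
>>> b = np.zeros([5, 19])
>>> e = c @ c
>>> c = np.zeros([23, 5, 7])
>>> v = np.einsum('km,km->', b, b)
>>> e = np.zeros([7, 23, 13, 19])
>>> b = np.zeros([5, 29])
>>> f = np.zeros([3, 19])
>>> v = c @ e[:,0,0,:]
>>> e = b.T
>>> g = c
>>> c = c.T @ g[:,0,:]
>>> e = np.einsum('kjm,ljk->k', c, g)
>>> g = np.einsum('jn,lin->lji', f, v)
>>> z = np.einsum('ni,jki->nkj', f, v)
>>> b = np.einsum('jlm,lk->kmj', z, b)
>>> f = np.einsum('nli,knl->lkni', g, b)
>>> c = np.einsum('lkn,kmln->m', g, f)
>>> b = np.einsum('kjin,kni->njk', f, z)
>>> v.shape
(23, 5, 19)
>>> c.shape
(29,)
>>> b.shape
(5, 29, 3)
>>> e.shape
(7,)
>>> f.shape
(3, 29, 23, 5)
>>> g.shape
(23, 3, 5)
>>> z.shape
(3, 5, 23)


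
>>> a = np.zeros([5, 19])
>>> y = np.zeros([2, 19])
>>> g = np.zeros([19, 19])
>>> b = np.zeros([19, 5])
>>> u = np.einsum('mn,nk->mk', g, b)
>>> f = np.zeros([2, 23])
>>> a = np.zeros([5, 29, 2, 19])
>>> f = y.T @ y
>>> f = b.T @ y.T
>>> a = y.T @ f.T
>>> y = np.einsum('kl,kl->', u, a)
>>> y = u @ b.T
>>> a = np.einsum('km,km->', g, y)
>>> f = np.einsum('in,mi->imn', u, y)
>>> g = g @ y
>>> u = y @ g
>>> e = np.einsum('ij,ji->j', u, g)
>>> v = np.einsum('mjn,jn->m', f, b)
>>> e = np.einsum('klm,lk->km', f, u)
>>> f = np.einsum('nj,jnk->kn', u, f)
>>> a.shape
()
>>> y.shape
(19, 19)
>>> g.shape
(19, 19)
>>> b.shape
(19, 5)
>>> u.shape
(19, 19)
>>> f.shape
(5, 19)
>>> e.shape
(19, 5)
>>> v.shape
(19,)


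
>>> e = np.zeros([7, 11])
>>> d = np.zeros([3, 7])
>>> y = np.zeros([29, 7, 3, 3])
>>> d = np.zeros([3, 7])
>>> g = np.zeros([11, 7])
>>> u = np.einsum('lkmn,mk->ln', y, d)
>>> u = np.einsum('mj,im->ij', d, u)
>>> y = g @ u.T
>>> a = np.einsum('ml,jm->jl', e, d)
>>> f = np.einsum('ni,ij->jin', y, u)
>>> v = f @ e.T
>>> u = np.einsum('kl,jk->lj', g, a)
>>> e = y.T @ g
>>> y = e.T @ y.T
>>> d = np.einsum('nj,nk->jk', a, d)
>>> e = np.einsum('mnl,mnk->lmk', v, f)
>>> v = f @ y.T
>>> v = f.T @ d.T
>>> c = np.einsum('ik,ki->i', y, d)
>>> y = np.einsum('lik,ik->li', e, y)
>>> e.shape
(7, 7, 11)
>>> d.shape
(11, 7)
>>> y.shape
(7, 7)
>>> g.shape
(11, 7)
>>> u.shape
(7, 3)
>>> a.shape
(3, 11)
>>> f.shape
(7, 29, 11)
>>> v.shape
(11, 29, 11)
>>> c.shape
(7,)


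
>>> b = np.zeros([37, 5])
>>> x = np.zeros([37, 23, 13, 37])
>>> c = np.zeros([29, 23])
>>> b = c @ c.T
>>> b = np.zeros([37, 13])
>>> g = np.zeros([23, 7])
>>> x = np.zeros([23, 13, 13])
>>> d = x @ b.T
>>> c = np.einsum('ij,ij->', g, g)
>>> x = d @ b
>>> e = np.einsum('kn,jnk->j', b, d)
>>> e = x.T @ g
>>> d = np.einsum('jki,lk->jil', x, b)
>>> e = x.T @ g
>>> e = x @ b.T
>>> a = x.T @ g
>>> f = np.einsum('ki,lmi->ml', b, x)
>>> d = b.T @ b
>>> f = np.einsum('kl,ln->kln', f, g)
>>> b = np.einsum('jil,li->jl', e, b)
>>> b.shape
(23, 37)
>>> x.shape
(23, 13, 13)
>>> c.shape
()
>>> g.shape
(23, 7)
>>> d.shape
(13, 13)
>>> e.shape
(23, 13, 37)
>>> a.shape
(13, 13, 7)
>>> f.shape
(13, 23, 7)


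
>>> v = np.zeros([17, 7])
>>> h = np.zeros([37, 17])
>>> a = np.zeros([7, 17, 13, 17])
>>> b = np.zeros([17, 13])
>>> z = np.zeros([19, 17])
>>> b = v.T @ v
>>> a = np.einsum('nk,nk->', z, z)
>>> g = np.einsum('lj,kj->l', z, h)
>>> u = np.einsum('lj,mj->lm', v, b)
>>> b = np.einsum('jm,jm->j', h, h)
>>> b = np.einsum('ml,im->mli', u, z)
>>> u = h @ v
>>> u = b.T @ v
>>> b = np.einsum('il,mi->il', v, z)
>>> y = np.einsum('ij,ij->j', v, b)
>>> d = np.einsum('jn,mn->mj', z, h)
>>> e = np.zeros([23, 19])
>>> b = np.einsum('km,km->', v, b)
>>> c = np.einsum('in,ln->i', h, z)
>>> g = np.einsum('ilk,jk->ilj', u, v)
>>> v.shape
(17, 7)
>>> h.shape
(37, 17)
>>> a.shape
()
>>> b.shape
()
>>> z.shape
(19, 17)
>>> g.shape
(19, 7, 17)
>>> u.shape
(19, 7, 7)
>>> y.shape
(7,)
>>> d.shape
(37, 19)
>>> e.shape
(23, 19)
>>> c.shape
(37,)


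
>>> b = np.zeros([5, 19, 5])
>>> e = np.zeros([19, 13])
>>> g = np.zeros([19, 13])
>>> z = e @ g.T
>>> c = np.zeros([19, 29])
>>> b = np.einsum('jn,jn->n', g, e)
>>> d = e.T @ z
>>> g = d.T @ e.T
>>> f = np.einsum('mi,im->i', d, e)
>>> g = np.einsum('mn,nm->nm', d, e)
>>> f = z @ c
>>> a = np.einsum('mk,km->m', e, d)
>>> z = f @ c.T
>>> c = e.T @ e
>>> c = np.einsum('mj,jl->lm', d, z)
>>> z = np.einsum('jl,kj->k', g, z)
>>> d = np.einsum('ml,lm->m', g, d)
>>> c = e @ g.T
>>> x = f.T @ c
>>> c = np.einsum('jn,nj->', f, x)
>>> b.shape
(13,)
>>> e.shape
(19, 13)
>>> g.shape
(19, 13)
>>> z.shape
(19,)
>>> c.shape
()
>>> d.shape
(19,)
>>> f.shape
(19, 29)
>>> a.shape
(19,)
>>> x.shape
(29, 19)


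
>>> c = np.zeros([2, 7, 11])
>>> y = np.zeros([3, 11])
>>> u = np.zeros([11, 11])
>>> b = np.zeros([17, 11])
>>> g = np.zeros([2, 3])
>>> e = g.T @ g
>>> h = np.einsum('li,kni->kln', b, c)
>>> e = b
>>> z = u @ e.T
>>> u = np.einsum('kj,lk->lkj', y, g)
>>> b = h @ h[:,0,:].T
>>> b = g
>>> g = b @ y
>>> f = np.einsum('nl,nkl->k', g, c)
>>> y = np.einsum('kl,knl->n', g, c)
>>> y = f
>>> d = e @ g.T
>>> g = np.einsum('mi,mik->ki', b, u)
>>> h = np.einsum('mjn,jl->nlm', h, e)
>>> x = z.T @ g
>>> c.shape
(2, 7, 11)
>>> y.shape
(7,)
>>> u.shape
(2, 3, 11)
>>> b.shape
(2, 3)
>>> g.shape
(11, 3)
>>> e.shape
(17, 11)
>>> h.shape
(7, 11, 2)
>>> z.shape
(11, 17)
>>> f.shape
(7,)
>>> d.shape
(17, 2)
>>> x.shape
(17, 3)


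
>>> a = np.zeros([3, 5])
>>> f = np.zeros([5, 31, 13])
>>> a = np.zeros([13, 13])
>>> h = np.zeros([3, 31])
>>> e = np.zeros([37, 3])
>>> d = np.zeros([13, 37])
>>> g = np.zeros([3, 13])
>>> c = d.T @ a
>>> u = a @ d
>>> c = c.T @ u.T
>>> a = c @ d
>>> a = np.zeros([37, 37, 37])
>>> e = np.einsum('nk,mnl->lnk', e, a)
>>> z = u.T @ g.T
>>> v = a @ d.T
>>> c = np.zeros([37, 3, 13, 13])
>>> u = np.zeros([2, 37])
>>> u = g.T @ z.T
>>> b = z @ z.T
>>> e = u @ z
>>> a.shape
(37, 37, 37)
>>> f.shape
(5, 31, 13)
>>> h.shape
(3, 31)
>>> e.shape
(13, 3)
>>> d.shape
(13, 37)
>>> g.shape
(3, 13)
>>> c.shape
(37, 3, 13, 13)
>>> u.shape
(13, 37)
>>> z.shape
(37, 3)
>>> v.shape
(37, 37, 13)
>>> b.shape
(37, 37)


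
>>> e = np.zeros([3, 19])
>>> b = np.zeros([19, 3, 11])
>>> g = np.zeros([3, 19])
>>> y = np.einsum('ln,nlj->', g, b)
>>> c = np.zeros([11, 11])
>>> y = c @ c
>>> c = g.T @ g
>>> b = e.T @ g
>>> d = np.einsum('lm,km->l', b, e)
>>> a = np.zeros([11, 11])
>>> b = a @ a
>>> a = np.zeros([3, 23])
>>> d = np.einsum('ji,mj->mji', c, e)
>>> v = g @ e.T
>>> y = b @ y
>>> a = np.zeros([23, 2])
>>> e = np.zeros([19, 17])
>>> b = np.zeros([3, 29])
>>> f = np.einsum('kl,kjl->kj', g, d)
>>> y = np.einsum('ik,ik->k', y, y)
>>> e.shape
(19, 17)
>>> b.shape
(3, 29)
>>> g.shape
(3, 19)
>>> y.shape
(11,)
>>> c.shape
(19, 19)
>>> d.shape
(3, 19, 19)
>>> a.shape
(23, 2)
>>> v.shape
(3, 3)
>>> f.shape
(3, 19)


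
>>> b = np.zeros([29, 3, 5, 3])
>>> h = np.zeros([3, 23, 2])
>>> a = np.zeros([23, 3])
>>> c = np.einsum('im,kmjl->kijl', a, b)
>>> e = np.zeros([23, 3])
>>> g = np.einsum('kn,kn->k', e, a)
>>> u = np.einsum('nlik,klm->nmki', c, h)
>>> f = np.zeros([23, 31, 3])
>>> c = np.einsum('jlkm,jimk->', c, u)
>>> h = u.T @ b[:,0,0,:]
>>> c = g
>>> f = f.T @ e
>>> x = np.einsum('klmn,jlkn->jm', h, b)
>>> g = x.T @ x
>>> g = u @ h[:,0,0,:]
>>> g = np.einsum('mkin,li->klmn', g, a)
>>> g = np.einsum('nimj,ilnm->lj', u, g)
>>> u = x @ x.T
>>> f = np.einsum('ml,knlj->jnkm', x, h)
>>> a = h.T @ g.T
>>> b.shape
(29, 3, 5, 3)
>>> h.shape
(5, 3, 2, 3)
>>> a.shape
(3, 2, 3, 23)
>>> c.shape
(23,)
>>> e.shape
(23, 3)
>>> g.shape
(23, 5)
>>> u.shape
(29, 29)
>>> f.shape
(3, 3, 5, 29)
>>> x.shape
(29, 2)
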